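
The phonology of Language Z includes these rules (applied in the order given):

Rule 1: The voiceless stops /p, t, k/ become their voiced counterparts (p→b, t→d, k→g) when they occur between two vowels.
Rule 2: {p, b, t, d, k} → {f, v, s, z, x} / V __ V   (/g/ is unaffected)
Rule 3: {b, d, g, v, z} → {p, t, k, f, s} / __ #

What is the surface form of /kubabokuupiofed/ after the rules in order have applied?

kuvavoguuviofet

Rule 1 (intervocalic voicing): /k/ is a voiceless stop between vowels /o/ and /u/, so it voices to [g]. /p/ is a voiceless stop between vowels /u/ and /i/, so it voices to [b]. /kubabokuupiofed/ → kubaboguubiofed.
Rule 2 (intervocalic spirantization): /b/ is a stop between vowels /u/ and /a/, so it spirantizes to the fricative [v]. /b/ is a stop between vowels /a/ and /o/, so it spirantizes to the fricative [v]. /b/ is a stop between vowels /u/ and /i/, so it spirantizes to the fricative [v]. /kubaboguubiofed/ → kuvavoguuviofed.
Rule 3 (final devoicing): /d/ is a voiced obstruent in word-final position, so it devoices to [t]. /kuvavoguuviofed/ → kuvavoguuviofet.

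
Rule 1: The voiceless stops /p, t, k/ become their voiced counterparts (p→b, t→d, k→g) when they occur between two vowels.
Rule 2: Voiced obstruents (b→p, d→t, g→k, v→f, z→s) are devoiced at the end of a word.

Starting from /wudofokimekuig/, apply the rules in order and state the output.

Rule 1 (intervocalic voicing): /k/ is a voiceless stop between vowels /o/ and /i/, so it voices to [g]. /k/ is a voiceless stop between vowels /e/ and /u/, so it voices to [g]. /wudofokimekuig/ → wudofogimeguig.
Rule 2 (final devoicing): /g/ is a voiced obstruent in word-final position, so it devoices to [k]. /wudofogimeguig/ → wudofogimeguik.

wudofogimeguik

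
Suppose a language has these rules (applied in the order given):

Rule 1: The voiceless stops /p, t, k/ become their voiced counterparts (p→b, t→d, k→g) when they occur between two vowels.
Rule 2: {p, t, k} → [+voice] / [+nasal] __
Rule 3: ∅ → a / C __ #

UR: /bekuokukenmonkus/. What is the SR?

beguogugenmongusa

Rule 1 (intervocalic voicing): /k/ is a voiceless stop between vowels /e/ and /u/, so it voices to [g]. /k/ is a voiceless stop between vowels /o/ and /u/, so it voices to [g]. /k/ is a voiceless stop between vowels /u/ and /e/, so it voices to [g]. /bekuokukenmonkus/ → beguogugenmonkus.
Rule 2 (post-nasal voicing): /k/ is a voiceless stop immediately after the nasal /n/, so it voices to [g]. /beguogugenmonkus/ → beguogugenmongus.
Rule 3 (final a-epenthesis): the form ends in the consonant /s/, so [a] is inserted word-finally. /beguogugenmongus/ → beguogugenmongusa.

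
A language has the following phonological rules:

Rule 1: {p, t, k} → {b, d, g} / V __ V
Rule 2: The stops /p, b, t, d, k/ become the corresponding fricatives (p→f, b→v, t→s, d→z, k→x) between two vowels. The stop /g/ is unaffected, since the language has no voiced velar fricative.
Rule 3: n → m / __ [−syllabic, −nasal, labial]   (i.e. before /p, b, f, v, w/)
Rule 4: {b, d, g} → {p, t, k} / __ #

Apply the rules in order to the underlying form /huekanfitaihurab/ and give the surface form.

huegamfizaihurap

Rule 1 (intervocalic voicing): /k/ is a voiceless stop between vowels /e/ and /a/, so it voices to [g]. /t/ is a voiceless stop between vowels /i/ and /a/, so it voices to [d]. /huekanfitaihurab/ → hueganfidaihurab.
Rule 2 (intervocalic spirantization): /d/ is a stop between vowels /i/ and /a/, so it spirantizes to the fricative [z]. /hueganfidaihurab/ → hueganfizaihurab.
Rule 3 (nasal place assimilation): /n/ precedes the labial consonant /f/, so it assimilates in place to [m]. /hueganfizaihurab/ → huegamfizaihurab.
Rule 4 (final devoicing): /b/ is a voiced stop in word-final position, so it devoices to [p]. /huegamfizaihurab/ → huegamfizaihurap.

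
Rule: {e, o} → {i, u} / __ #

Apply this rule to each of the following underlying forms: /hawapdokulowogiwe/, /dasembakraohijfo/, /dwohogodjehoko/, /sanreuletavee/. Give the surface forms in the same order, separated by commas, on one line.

/hawapdokulowogiwe/: /e/ is a mid vowel in word-final position, so it raises to [i]. → [hawapdokulowogiwi].
/dasembakraohijfo/: /o/ is a mid vowel in word-final position, so it raises to [u]. → [dasembakraohijfu].
/dwohogodjehoko/: /o/ is a mid vowel in word-final position, so it raises to [u]. → [dwohogodjehoku].
/sanreuletavee/: /e/ is a mid vowel in word-final position, so it raises to [i]. → [sanreuletavei].

hawapdokulowogiwi, dasembakraohijfu, dwohogodjehoku, sanreuletavei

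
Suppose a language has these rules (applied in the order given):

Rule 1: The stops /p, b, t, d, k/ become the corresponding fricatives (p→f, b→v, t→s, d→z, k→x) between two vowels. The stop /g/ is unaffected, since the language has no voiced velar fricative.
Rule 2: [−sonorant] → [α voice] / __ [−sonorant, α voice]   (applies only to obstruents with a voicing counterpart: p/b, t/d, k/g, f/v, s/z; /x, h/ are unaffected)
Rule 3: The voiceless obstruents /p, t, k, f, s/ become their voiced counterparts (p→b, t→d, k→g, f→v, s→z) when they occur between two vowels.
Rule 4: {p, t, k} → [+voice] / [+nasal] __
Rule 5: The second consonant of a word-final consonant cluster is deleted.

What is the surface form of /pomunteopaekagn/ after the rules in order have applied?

pomundeovaexag

Rule 1 (intervocalic spirantization): /p/ is a stop between vowels /o/ and /a/, so it spirantizes to the fricative [f]. /k/ is a stop between vowels /e/ and /a/, so it spirantizes to the fricative [x]. /pomunteopaekagn/ → pomunteofaexagn.
Rule 2 (regressive voicing assimilation): no segment meets the environment; /pomunteofaexagn/ is unchanged.
Rule 3 (intervocalic voicing): /f/ is a voiceless obstruent between vowels /o/ and /a/, so it voices to [v]. /pomunteofaexagn/ → pomunteovaexagn.
Rule 4 (post-nasal voicing): /t/ is a voiceless stop immediately after the nasal /n/, so it voices to [d]. /pomunteovaexagn/ → pomundeovaexagn.
Rule 5 (final cluster simplification): /n/ is the second consonant of a word-final cluster /gn/, so it deletes. /pomundeovaexagn/ → pomundeovaexag.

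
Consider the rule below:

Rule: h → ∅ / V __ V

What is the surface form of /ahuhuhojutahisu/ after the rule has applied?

/h/ occurs between vowels /a/ and /u/, so it deletes.
/h/ occurs between vowels /u/ and /u/, so it deletes.
/h/ occurs between vowels /u/ and /o/, so it deletes.
/h/ occurs between vowels /a/ and /i/, so it deletes.
Surface form: [auuojutaisu].

auuojutaisu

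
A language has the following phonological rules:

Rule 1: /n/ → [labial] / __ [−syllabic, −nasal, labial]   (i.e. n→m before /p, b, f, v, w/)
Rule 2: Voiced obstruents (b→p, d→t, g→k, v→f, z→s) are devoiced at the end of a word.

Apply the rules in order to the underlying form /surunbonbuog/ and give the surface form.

surumbombuok

Rule 1 (nasal place assimilation): /n/ precedes the labial consonant /b/, so it assimilates in place to [m]. /n/ precedes the labial consonant /b/, so it assimilates in place to [m]. /surunbonbuog/ → surumbombuog.
Rule 2 (final devoicing): /g/ is a voiced obstruent in word-final position, so it devoices to [k]. /surumbombuog/ → surumbombuok.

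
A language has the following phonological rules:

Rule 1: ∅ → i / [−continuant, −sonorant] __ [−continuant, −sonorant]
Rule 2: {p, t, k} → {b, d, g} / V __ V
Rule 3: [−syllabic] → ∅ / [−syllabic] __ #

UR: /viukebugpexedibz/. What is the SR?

viugebugibexedib

Rule 1 (stop-cluster i-epenthesis): /g/ and /p/ form a stop–stop cluster, so [i] is inserted between them. /viukebugpexedibz/ → viukebugipexedibz.
Rule 2 (intervocalic voicing): /k/ is a voiceless stop between vowels /u/ and /e/, so it voices to [g]. /p/ is a voiceless stop between vowels /i/ and /e/, so it voices to [b]. /viukebugipexedibz/ → viugebugibexedibz.
Rule 3 (final cluster simplification): /z/ is the second consonant of a word-final cluster /bz/, so it deletes. /viugebugibexedibz/ → viugebugibexedib.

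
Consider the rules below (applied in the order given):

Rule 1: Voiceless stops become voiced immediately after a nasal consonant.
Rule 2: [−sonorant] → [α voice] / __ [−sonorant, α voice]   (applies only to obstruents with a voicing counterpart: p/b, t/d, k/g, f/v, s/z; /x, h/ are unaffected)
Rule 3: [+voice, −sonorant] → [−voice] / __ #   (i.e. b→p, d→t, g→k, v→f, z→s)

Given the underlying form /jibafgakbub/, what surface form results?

jibavgagbup

Rule 1 (post-nasal voicing): no segment meets the environment; /jibafgakbub/ is unchanged.
Rule 2 (regressive voicing assimilation): /f/ precedes the voiced obstruent /g/, so it voices to [v] by assimilation. /k/ precedes the voiced obstruent /b/, so it voices to [g] by assimilation. /jibafgakbub/ → jibavgagbub.
Rule 3 (final devoicing): /b/ is a voiced obstruent in word-final position, so it devoices to [p]. /jibavgagbub/ → jibavgagbup.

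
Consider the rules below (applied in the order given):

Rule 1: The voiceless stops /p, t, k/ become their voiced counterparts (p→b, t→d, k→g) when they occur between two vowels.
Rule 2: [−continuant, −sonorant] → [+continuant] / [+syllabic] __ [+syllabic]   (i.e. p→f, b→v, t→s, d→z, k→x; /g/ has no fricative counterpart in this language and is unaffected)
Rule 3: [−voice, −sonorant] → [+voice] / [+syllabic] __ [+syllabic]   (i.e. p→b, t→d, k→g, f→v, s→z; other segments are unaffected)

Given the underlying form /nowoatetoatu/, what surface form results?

nowoazezoazu

Rule 1 (intervocalic voicing): /t/ is a voiceless stop between vowels /a/ and /e/, so it voices to [d]. /t/ is a voiceless stop between vowels /e/ and /o/, so it voices to [d]. /t/ is a voiceless stop between vowels /a/ and /u/, so it voices to [d]. /nowoatetoatu/ → nowoadedoadu.
Rule 2 (intervocalic spirantization): /d/ is a stop between vowels /a/ and /e/, so it spirantizes to the fricative [z]. /d/ is a stop between vowels /e/ and /o/, so it spirantizes to the fricative [z]. /d/ is a stop between vowels /a/ and /u/, so it spirantizes to the fricative [z]. /nowoadedoadu/ → nowoazezoazu.
Rule 3 (intervocalic voicing): no segment meets the environment; /nowoazezoazu/ is unchanged.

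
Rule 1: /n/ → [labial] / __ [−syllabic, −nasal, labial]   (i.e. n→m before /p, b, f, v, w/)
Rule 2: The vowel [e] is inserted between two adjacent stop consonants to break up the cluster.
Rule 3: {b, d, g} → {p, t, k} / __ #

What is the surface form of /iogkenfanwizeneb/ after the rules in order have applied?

iogekemfamwizenep

Rule 1 (nasal place assimilation): /n/ precedes the labial consonant /f/, so it assimilates in place to [m]. /n/ precedes the labial consonant /w/, so it assimilates in place to [m]. /iogkenfanwizeneb/ → iogkemfamwizeneb.
Rule 2 (stop-cluster e-epenthesis): /g/ and /k/ form a stop–stop cluster, so [e] is inserted between them. /iogkemfamwizeneb/ → iogekemfamwizeneb.
Rule 3 (final devoicing): /b/ is a voiced stop in word-final position, so it devoices to [p]. /iogekemfamwizeneb/ → iogekemfamwizenep.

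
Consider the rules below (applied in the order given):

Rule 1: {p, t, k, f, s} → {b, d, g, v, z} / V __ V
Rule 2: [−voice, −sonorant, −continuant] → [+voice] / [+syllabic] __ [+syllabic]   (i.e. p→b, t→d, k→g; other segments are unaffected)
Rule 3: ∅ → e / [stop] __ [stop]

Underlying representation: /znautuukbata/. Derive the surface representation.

Rule 1 (intervocalic voicing): /t/ is a voiceless obstruent between vowels /u/ and /u/, so it voices to [d]. /t/ is a voiceless obstruent between vowels /a/ and /a/, so it voices to [d]. /znautuukbata/ → znauduukbada.
Rule 2 (intervocalic voicing): no segment meets the environment; /znauduukbada/ is unchanged.
Rule 3 (stop-cluster e-epenthesis): /k/ and /b/ form a stop–stop cluster, so [e] is inserted between them. /znauduukbada/ → znauduukebada.

znauduukebada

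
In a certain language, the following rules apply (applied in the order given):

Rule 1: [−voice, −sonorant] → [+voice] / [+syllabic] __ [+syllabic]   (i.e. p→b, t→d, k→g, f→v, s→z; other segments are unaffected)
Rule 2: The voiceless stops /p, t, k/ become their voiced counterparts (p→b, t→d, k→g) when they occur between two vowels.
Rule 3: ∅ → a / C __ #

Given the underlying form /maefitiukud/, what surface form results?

Rule 1 (intervocalic voicing): /f/ is a voiceless obstruent between vowels /e/ and /i/, so it voices to [v]. /t/ is a voiceless obstruent between vowels /i/ and /i/, so it voices to [d]. /k/ is a voiceless obstruent between vowels /u/ and /u/, so it voices to [g]. /maefitiukud/ → maevidiugud.
Rule 2 (intervocalic voicing): no segment meets the environment; /maevidiugud/ is unchanged.
Rule 3 (final a-epenthesis): the form ends in the consonant /d/, so [a] is inserted word-finally. /maevidiugud/ → maevidiuguda.

maevidiuguda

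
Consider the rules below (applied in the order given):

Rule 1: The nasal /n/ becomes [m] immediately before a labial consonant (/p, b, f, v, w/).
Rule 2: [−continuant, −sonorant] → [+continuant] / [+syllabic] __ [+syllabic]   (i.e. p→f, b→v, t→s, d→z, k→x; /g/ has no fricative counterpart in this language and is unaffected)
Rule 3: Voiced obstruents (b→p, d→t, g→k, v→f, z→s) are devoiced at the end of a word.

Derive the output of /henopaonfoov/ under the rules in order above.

Rule 1 (nasal place assimilation): /n/ precedes the labial consonant /f/, so it assimilates in place to [m]. /henopaonfoov/ → henopaomfoov.
Rule 2 (intervocalic spirantization): /p/ is a stop between vowels /o/ and /a/, so it spirantizes to the fricative [f]. /henopaomfoov/ → henofaomfoov.
Rule 3 (final devoicing): /v/ is a voiced obstruent in word-final position, so it devoices to [f]. /henofaomfoov/ → henofaomfoof.

henofaomfoof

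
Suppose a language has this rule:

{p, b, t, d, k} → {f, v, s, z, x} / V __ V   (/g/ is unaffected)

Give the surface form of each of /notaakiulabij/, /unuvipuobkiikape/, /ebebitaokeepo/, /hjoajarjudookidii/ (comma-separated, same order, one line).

/notaakiulabij/: /t/ is a stop between vowels /o/ and /a/, so it spirantizes to the fricative [s]. /k/ is a stop between vowels /a/ and /i/, so it spirantizes to the fricative [x]. /b/ is a stop between vowels /a/ and /i/, so it spirantizes to the fricative [v]. → [nosaaxiulavij].
/unuvipuobkiikape/: /p/ is a stop between vowels /i/ and /u/, so it spirantizes to the fricative [f]. /k/ is a stop between vowels /i/ and /a/, so it spirantizes to the fricative [x]. /p/ is a stop between vowels /a/ and /e/, so it spirantizes to the fricative [f]. → [unuvifuobkiixafe].
/ebebitaokeepo/: /b/ is a stop between vowels /e/ and /e/, so it spirantizes to the fricative [v]. /b/ is a stop between vowels /e/ and /i/, so it spirantizes to the fricative [v]. /t/ is a stop between vowels /i/ and /a/, so it spirantizes to the fricative [s]. /k/ is a stop between vowels /o/ and /e/, so it spirantizes to the fricative [x]. /p/ is a stop between vowels /e/ and /o/, so it spirantizes to the fricative [f]. → [evevisaoxeefo].
/hjoajarjudookidii/: /d/ is a stop between vowels /u/ and /o/, so it spirantizes to the fricative [z]. /k/ is a stop between vowels /o/ and /i/, so it spirantizes to the fricative [x]. /d/ is a stop between vowels /i/ and /i/, so it spirantizes to the fricative [z]. → [hjoajarjuzooxizii].

nosaaxiulavij, unuvifuobkiixafe, evevisaoxeefo, hjoajarjuzooxizii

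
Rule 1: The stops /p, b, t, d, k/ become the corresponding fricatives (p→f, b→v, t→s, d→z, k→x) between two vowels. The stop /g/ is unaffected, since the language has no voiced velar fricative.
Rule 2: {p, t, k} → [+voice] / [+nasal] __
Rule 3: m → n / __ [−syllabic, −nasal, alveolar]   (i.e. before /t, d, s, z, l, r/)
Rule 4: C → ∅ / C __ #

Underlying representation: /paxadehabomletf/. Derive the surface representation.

Rule 1 (intervocalic spirantization): /d/ is a stop between vowels /a/ and /e/, so it spirantizes to the fricative [z]. /b/ is a stop between vowels /a/ and /o/, so it spirantizes to the fricative [v]. /paxadehabomletf/ → paxazehavomletf.
Rule 2 (post-nasal voicing): no segment meets the environment; /paxazehavomletf/ is unchanged.
Rule 3 (nasal place assimilation): /m/ precedes the alveolar consonant /l/, so it assimilates in place to [n]. /paxazehavomletf/ → paxazehavonletf.
Rule 4 (final cluster simplification): /f/ is the second consonant of a word-final cluster /tf/, so it deletes. /paxazehavonletf/ → paxazehavonlet.

paxazehavonlet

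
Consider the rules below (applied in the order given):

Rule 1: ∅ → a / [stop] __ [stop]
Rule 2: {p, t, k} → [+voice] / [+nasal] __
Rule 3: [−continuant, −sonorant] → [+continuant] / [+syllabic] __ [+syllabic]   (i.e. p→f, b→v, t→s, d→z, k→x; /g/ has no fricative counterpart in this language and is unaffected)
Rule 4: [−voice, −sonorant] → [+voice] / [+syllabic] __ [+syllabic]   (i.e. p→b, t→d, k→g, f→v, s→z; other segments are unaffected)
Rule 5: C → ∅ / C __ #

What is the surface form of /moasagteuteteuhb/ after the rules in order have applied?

Rule 1 (stop-cluster a-epenthesis): /g/ and /t/ form a stop–stop cluster, so [a] is inserted between them. /moasagteuteteuhb/ → moasagateuteteuhb.
Rule 2 (post-nasal voicing): no segment meets the environment; /moasagateuteteuhb/ is unchanged.
Rule 3 (intervocalic spirantization): /t/ is a stop between vowels /a/ and /e/, so it spirantizes to the fricative [s]. /t/ is a stop between vowels /u/ and /e/, so it spirantizes to the fricative [s]. /t/ is a stop between vowels /e/ and /e/, so it spirantizes to the fricative [s]. /moasagateuteteuhb/ → moasagaseuseseuhb.
Rule 4 (intervocalic voicing): /s/ is a voiceless obstruent between vowels /a/ and /a/, so it voices to [z]. /s/ is a voiceless obstruent between vowels /a/ and /e/, so it voices to [z]. /s/ is a voiceless obstruent between vowels /u/ and /e/, so it voices to [z]. /s/ is a voiceless obstruent between vowels /e/ and /e/, so it voices to [z]. /moasagaseuseseuhb/ → moazagazeuzezeuhb.
Rule 5 (final cluster simplification): /b/ is the second consonant of a word-final cluster /hb/, so it deletes. /moazagazeuzezeuhb/ → moazagazeuzezeuh.

moazagazeuzezeuh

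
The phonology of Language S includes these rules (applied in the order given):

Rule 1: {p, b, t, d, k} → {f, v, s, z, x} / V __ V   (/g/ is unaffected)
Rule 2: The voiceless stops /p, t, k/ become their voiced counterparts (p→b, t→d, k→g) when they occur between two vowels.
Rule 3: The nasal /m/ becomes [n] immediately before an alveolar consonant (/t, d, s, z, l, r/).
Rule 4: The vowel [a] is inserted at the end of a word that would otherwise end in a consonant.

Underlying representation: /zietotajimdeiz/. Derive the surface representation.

Rule 1 (intervocalic spirantization): /t/ is a stop between vowels /e/ and /o/, so it spirantizes to the fricative [s]. /t/ is a stop between vowels /o/ and /a/, so it spirantizes to the fricative [s]. /zietotajimdeiz/ → ziesosajimdeiz.
Rule 2 (intervocalic voicing): no segment meets the environment; /ziesosajimdeiz/ is unchanged.
Rule 3 (nasal place assimilation): /m/ precedes the alveolar consonant /d/, so it assimilates in place to [n]. /ziesosajimdeiz/ → ziesosajindeiz.
Rule 4 (final a-epenthesis): the form ends in the consonant /z/, so [a] is inserted word-finally. /ziesosajindeiz/ → ziesosajindeiza.

ziesosajindeiza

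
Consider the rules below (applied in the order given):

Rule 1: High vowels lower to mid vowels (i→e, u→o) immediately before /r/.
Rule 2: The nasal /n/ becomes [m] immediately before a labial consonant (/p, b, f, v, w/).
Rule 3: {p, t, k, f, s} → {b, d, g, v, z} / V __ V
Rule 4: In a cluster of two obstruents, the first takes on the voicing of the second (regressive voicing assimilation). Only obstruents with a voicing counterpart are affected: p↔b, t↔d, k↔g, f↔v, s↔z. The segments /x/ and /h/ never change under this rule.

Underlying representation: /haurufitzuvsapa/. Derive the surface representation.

Rule 1 (pre-rhotic lowering): /u/ is a high vowel immediately before /r/, so it lowers to [o]. /haurufitzuvsapa/ → haorufitzuvsapa.
Rule 2 (nasal place assimilation): no segment meets the environment; /haorufitzuvsapa/ is unchanged.
Rule 3 (intervocalic voicing): /f/ is a voiceless obstruent between vowels /u/ and /i/, so it voices to [v]. /p/ is a voiceless obstruent between vowels /a/ and /a/, so it voices to [b]. /haorufitzuvsapa/ → haoruvitzuvsaba.
Rule 4 (regressive voicing assimilation): /t/ precedes the voiced obstruent /z/, so it voices to [d] by assimilation. /v/ precedes the voiceless obstruent /s/, so it devoices to [f] by assimilation. /haoruvitzuvsaba/ → haoruvidzufsaba.

haoruvidzufsaba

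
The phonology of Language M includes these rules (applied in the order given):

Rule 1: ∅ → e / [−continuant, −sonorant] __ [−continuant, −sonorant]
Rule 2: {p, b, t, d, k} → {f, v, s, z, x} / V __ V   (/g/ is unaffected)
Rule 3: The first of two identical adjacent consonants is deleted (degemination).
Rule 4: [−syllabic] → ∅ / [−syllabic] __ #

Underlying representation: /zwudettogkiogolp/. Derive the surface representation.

Rule 1 (stop-cluster e-epenthesis): /t/ and /t/ form a stop–stop cluster, so [e] is inserted between them. /g/ and /k/ form a stop–stop cluster, so [e] is inserted between them. /zwudettogkiogolp/ → zwudetetogekiogolp.
Rule 2 (intervocalic spirantization): /d/ is a stop between vowels /u/ and /e/, so it spirantizes to the fricative [z]. /t/ is a stop between vowels /e/ and /e/, so it spirantizes to the fricative [s]. /t/ is a stop between vowels /e/ and /o/, so it spirantizes to the fricative [s]. /k/ is a stop between vowels /e/ and /i/, so it spirantizes to the fricative [x]. /zwudetetogekiogolp/ → zwuzesesogexiogolp.
Rule 3 (degemination): no segment meets the environment; /zwuzesesogexiogolp/ is unchanged.
Rule 4 (final cluster simplification): /p/ is the second consonant of a word-final cluster /lp/, so it deletes. /zwuzesesogexiogolp/ → zwuzesesogexiogol.

zwuzesesogexiogol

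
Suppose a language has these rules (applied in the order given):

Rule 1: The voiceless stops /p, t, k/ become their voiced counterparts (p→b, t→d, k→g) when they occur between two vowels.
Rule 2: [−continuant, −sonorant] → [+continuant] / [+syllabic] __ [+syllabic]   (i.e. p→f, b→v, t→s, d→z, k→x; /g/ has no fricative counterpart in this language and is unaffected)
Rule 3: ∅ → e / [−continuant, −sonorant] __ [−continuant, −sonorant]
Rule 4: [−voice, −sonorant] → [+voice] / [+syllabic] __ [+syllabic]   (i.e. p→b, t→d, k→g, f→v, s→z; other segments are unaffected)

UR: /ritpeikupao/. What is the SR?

ridebeiguvao

Rule 1 (intervocalic voicing): /k/ is a voiceless stop between vowels /i/ and /u/, so it voices to [g]. /p/ is a voiceless stop between vowels /u/ and /a/, so it voices to [b]. /ritpeikupao/ → ritpeigubao.
Rule 2 (intervocalic spirantization): /b/ is a stop between vowels /u/ and /a/, so it spirantizes to the fricative [v]. /ritpeigubao/ → ritpeiguvao.
Rule 3 (stop-cluster e-epenthesis): /t/ and /p/ form a stop–stop cluster, so [e] is inserted between them. /ritpeiguvao/ → ritepeiguvao.
Rule 4 (intervocalic voicing): /t/ is a voiceless obstruent between vowels /i/ and /e/, so it voices to [d]. /p/ is a voiceless obstruent between vowels /e/ and /e/, so it voices to [b]. /ritepeiguvao/ → ridebeiguvao.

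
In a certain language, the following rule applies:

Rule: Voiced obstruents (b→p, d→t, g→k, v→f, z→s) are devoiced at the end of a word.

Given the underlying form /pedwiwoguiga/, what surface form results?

No segment of /pedwiwoguiga/ meets the structural description of the rule, so the form surfaces unchanged.

pedwiwoguiga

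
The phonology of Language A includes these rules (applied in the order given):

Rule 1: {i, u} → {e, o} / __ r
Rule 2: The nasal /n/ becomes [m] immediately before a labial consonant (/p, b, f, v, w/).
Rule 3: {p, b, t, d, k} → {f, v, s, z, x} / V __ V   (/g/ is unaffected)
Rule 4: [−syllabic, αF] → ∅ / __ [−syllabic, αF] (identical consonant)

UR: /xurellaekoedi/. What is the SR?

xorelaexoezi

Rule 1 (pre-rhotic lowering): /u/ is a high vowel immediately before /r/, so it lowers to [o]. /xurellaekoedi/ → xorellaekoedi.
Rule 2 (nasal place assimilation): no segment meets the environment; /xorellaekoedi/ is unchanged.
Rule 3 (intervocalic spirantization): /k/ is a stop between vowels /e/ and /o/, so it spirantizes to the fricative [x]. /d/ is a stop between vowels /e/ and /i/, so it spirantizes to the fricative [z]. /xorellaekoedi/ → xorellaexoezi.
Rule 4 (degemination): /ll/ is a geminate; the first /l/ deletes. /xorellaexoezi/ → xorelaexoezi.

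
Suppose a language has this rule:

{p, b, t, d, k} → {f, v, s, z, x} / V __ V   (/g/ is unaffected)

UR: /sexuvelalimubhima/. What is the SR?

sexuvelalimubhima

No segment of /sexuvelalimubhima/ meets the structural description of the rule, so the form surfaces unchanged.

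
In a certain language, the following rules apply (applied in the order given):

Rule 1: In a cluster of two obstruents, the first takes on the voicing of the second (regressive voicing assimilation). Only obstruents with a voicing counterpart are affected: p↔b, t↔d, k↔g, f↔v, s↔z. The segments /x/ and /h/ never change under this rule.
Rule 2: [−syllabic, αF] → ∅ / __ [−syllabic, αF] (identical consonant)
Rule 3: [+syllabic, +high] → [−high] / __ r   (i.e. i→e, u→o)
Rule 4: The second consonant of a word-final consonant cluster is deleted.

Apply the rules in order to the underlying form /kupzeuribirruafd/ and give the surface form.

Rule 1 (regressive voicing assimilation): /p/ precedes the voiced obstruent /z/, so it voices to [b] by assimilation. /f/ precedes the voiced obstruent /d/, so it voices to [v] by assimilation. /kupzeuribirruafd/ → kubzeuribirruavd.
Rule 2 (degemination): /rr/ is a geminate; the first /r/ deletes. /kubzeuribirruavd/ → kubzeuribiruavd.
Rule 3 (pre-rhotic lowering): /u/ is a high vowel immediately before /r/, so it lowers to [o]. /i/ is a high vowel immediately before /r/, so it lowers to [e]. /kubzeuribiruavd/ → kubzeoriberuavd.
Rule 4 (final cluster simplification): /d/ is the second consonant of a word-final cluster /vd/, so it deletes. /kubzeoriberuavd/ → kubzeoriberuav.

kubzeoriberuav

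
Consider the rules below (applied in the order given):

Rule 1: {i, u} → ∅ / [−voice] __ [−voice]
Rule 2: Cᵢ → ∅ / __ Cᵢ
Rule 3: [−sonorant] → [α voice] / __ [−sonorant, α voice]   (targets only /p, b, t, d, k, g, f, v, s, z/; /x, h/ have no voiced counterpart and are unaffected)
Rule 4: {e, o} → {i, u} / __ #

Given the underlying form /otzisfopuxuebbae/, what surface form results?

Rule 1 (high vowel syncope): /u/ is a high vowel flanked by voiceless consonants /p/ and /x/, so it deletes. /otzisfopuxuebbae/ → otzisfopxuebbae.
Rule 2 (degemination): /bb/ is a geminate; the first /b/ deletes. /otzisfopxuebbae/ → otzisfopxuebae.
Rule 3 (regressive voicing assimilation): /t/ precedes the voiced obstruent /z/, so it voices to [d] by assimilation. /otzisfopxuebae/ → odzisfopxuebae.
Rule 4 (final vowel raising): /e/ is a mid vowel in word-final position, so it raises to [i]. /odzisfopxuebae/ → odzisfopxuebai.

odzisfopxuebai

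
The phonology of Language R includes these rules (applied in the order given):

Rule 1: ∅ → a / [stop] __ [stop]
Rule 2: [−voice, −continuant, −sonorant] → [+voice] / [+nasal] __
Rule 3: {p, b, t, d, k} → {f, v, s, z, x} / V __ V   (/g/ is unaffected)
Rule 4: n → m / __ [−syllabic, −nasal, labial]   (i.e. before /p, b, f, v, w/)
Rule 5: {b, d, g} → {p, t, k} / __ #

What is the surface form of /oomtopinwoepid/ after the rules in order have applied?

oomdofimwoefit

Rule 1 (stop-cluster a-epenthesis): no segment meets the environment; /oomtopinwoepid/ is unchanged.
Rule 2 (post-nasal voicing): /t/ is a voiceless stop immediately after the nasal /m/, so it voices to [d]. /oomtopinwoepid/ → oomdopinwoepid.
Rule 3 (intervocalic spirantization): /p/ is a stop between vowels /o/ and /i/, so it spirantizes to the fricative [f]. /p/ is a stop between vowels /e/ and /i/, so it spirantizes to the fricative [f]. /oomdopinwoepid/ → oomdofinwoefid.
Rule 4 (nasal place assimilation): /n/ precedes the labial consonant /w/, so it assimilates in place to [m]. /oomdofinwoefid/ → oomdofimwoefid.
Rule 5 (final devoicing): /d/ is a voiced stop in word-final position, so it devoices to [t]. /oomdofimwoefid/ → oomdofimwoefit.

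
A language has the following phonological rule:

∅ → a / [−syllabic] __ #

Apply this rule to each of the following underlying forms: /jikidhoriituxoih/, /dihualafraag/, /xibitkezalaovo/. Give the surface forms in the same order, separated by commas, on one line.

/jikidhoriituxoih/: the form ends in the consonant /h/, so [a] is inserted word-finally. → [jikidhoriituxoiha].
/dihualafraag/: the form ends in the consonant /g/, so [a] is inserted word-finally. → [dihualafraaga].
/xibitkezalaovo/: the rule's environment is not met; surfaces unchanged as [xibitkezalaovo].

jikidhoriituxoiha, dihualafraaga, xibitkezalaovo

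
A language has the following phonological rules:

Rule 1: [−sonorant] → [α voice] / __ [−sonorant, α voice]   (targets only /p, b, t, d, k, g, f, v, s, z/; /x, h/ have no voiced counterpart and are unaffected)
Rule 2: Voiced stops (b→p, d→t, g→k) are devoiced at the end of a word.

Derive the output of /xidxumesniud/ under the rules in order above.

Rule 1 (regressive voicing assimilation): /d/ precedes the voiceless obstruent /x/, so it devoices to [t] by assimilation. /xidxumesniud/ → xitxumesniud.
Rule 2 (final devoicing): /d/ is a voiced stop in word-final position, so it devoices to [t]. /xitxumesniud/ → xitxumesniut.

xitxumesniut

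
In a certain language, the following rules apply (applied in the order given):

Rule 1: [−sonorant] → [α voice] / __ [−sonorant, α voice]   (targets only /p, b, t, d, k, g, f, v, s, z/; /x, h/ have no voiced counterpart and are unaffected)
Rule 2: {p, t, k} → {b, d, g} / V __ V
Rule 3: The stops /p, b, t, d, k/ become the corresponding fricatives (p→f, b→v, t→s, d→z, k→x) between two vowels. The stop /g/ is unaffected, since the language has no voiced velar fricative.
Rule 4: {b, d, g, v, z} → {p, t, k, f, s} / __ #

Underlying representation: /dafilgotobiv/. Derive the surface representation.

dafilgozovif

Rule 1 (regressive voicing assimilation): no segment meets the environment; /dafilgotobiv/ is unchanged.
Rule 2 (intervocalic voicing): /t/ is a voiceless stop between vowels /o/ and /o/, so it voices to [d]. /dafilgotobiv/ → dafilgodobiv.
Rule 3 (intervocalic spirantization): /d/ is a stop between vowels /o/ and /o/, so it spirantizes to the fricative [z]. /b/ is a stop between vowels /o/ and /i/, so it spirantizes to the fricative [v]. /dafilgodobiv/ → dafilgozoviv.
Rule 4 (final devoicing): /v/ is a voiced obstruent in word-final position, so it devoices to [f]. /dafilgozoviv/ → dafilgozovif.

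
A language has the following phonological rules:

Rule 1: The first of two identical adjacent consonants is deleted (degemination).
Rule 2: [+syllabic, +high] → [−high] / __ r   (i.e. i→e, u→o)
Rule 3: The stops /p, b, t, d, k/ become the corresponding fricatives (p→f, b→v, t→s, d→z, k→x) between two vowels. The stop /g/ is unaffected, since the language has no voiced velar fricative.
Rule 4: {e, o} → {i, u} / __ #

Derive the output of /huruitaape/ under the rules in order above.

horuisaafi

Rule 1 (degemination): no segment meets the environment; /huruitaape/ is unchanged.
Rule 2 (pre-rhotic lowering): /u/ is a high vowel immediately before /r/, so it lowers to [o]. /huruitaape/ → horuitaape.
Rule 3 (intervocalic spirantization): /t/ is a stop between vowels /i/ and /a/, so it spirantizes to the fricative [s]. /p/ is a stop between vowels /a/ and /e/, so it spirantizes to the fricative [f]. /horuitaape/ → horuisaafe.
Rule 4 (final vowel raising): /e/ is a mid vowel in word-final position, so it raises to [i]. /horuisaafe/ → horuisaafi.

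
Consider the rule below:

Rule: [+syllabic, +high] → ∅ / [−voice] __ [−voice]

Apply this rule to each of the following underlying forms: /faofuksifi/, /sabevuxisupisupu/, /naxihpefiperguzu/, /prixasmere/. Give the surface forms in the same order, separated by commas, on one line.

/faofuksifi/: /u/ is a high vowel flanked by voiceless consonants /f/ and /k/, so it deletes. /i/ is a high vowel flanked by voiceless consonants /s/ and /f/, so it deletes. → [faofksfi].
/sabevuxisupisupu/: /i/ is a high vowel flanked by voiceless consonants /x/ and /s/, so it deletes. /u/ is a high vowel flanked by voiceless consonants /s/ and /p/, so it deletes. /i/ is a high vowel flanked by voiceless consonants /p/ and /s/, so it deletes. /u/ is a high vowel flanked by voiceless consonants /s/ and /p/, so it deletes. → [sabevuxspspu].
/naxihpefiperguzu/: /i/ is a high vowel flanked by voiceless consonants /x/ and /h/, so it deletes. /i/ is a high vowel flanked by voiceless consonants /f/ and /p/, so it deletes. → [naxhpefperguzu].
/prixasmere/: the rule's environment is not met; surfaces unchanged as [prixasmere].

faofksfi, sabevuxspspu, naxhpefperguzu, prixasmere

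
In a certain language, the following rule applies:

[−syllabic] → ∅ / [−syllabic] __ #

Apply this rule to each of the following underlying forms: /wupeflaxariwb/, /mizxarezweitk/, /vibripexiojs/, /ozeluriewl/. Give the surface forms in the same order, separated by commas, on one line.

wupeflaxariw, mizxarezweit, vibripexioj, ozeluriew

/wupeflaxariwb/: /b/ is the second consonant of a word-final cluster /wb/, so it deletes. → [wupeflaxariw].
/mizxarezweitk/: /k/ is the second consonant of a word-final cluster /tk/, so it deletes. → [mizxarezweit].
/vibripexiojs/: /s/ is the second consonant of a word-final cluster /js/, so it deletes. → [vibripexioj].
/ozeluriewl/: /l/ is the second consonant of a word-final cluster /wl/, so it deletes. → [ozeluriew].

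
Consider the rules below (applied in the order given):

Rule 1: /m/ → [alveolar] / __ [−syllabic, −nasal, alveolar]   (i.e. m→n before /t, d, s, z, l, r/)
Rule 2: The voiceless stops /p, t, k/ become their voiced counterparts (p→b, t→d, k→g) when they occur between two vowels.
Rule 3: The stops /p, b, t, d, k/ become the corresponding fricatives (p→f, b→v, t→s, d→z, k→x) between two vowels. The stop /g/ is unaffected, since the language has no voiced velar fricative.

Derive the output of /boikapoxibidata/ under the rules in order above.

Rule 1 (nasal place assimilation): no segment meets the environment; /boikapoxibidata/ is unchanged.
Rule 2 (intervocalic voicing): /k/ is a voiceless stop between vowels /i/ and /a/, so it voices to [g]. /p/ is a voiceless stop between vowels /a/ and /o/, so it voices to [b]. /t/ is a voiceless stop between vowels /a/ and /a/, so it voices to [d]. /boikapoxibidata/ → boigaboxibidada.
Rule 3 (intervocalic spirantization): /b/ is a stop between vowels /a/ and /o/, so it spirantizes to the fricative [v]. /b/ is a stop between vowels /i/ and /i/, so it spirantizes to the fricative [v]. /d/ is a stop between vowels /i/ and /a/, so it spirantizes to the fricative [z]. /d/ is a stop between vowels /a/ and /a/, so it spirantizes to the fricative [z]. /boigaboxibidada/ → boigavoxivizaza.

boigavoxivizaza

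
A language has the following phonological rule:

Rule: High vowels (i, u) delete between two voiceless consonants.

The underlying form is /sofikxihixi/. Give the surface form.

sofkxhxi

/i/ is a high vowel flanked by voiceless consonants /f/ and /k/, so it deletes.
/i/ is a high vowel flanked by voiceless consonants /x/ and /h/, so it deletes.
/i/ is a high vowel flanked by voiceless consonants /h/ and /x/, so it deletes.
The other instance of /i/ does not occur in the required environment and remains unchanged.
Surface form: [sofkxhxi].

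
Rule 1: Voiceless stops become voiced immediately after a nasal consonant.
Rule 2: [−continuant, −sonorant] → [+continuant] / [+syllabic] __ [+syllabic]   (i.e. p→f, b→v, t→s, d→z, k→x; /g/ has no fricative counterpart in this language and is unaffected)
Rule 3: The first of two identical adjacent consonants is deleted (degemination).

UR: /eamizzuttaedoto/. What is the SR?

Rule 1 (post-nasal voicing): no segment meets the environment; /eamizzuttaedoto/ is unchanged.
Rule 2 (intervocalic spirantization): /d/ is a stop between vowels /e/ and /o/, so it spirantizes to the fricative [z]. /t/ is a stop between vowels /o/ and /o/, so it spirantizes to the fricative [s]. /eamizzuttaedoto/ → eamizzuttaezoso.
Rule 3 (degemination): /zz/ is a geminate; the first /z/ deletes. /tt/ is a geminate; the first /t/ deletes. /eamizzuttaezoso/ → eamizutaezoso.

eamizutaezoso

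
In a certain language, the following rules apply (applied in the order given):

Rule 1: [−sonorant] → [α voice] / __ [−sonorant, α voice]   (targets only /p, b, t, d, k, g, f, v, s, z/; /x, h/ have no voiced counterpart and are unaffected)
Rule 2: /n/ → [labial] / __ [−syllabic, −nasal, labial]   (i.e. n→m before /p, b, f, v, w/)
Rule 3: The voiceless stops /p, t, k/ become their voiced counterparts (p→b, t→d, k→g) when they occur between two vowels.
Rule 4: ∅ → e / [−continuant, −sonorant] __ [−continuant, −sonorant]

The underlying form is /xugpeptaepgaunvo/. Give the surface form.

Rule 1 (regressive voicing assimilation): /g/ precedes the voiceless obstruent /p/, so it devoices to [k] by assimilation. /p/ precedes the voiced obstruent /g/, so it voices to [b] by assimilation. /xugpeptaepgaunvo/ → xukpeptaebgaunvo.
Rule 2 (nasal place assimilation): /n/ precedes the labial consonant /v/, so it assimilates in place to [m]. /xukpeptaebgaunvo/ → xukpeptaebgaumvo.
Rule 3 (intervocalic voicing): no segment meets the environment; /xukpeptaebgaumvo/ is unchanged.
Rule 4 (stop-cluster e-epenthesis): /k/ and /p/ form a stop–stop cluster, so [e] is inserted between them. /p/ and /t/ form a stop–stop cluster, so [e] is inserted between them. /b/ and /g/ form a stop–stop cluster, so [e] is inserted between them. /xukpeptaebgaumvo/ → xukepepetaebegaumvo.

xukepepetaebegaumvo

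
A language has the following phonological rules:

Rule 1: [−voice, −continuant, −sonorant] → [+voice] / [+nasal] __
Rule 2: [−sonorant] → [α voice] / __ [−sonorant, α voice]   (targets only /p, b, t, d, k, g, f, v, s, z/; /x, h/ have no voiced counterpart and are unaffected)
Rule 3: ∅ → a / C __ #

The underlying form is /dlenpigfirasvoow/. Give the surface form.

dlenbikfirazvoowa

Rule 1 (post-nasal voicing): /p/ is a voiceless stop immediately after the nasal /n/, so it voices to [b]. /dlenpigfirasvoow/ → dlenbigfirasvoow.
Rule 2 (regressive voicing assimilation): /g/ precedes the voiceless obstruent /f/, so it devoices to [k] by assimilation. /s/ precedes the voiced obstruent /v/, so it voices to [z] by assimilation. /dlenbigfirasvoow/ → dlenbikfirazvoow.
Rule 3 (final a-epenthesis): the form ends in the consonant /w/, so [a] is inserted word-finally. /dlenbikfirazvoow/ → dlenbikfirazvoowa.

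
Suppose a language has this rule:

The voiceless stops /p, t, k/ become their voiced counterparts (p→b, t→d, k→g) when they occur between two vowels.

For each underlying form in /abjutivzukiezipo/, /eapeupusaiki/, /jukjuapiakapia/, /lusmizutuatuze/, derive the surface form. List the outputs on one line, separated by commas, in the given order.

/abjutivzukiezipo/: /t/ is a voiceless stop between vowels /u/ and /i/, so it voices to [d]. /k/ is a voiceless stop between vowels /u/ and /i/, so it voices to [g]. /p/ is a voiceless stop between vowels /i/ and /o/, so it voices to [b]. → [abjudivzugiezibo].
/eapeupusaiki/: /p/ is a voiceless stop between vowels /a/ and /e/, so it voices to [b]. /p/ is a voiceless stop between vowels /u/ and /u/, so it voices to [b]. /k/ is a voiceless stop between vowels /i/ and /i/, so it voices to [g]. → [eabeubusaigi].
/jukjuapiakapia/: /p/ is a voiceless stop between vowels /a/ and /i/, so it voices to [b]. /k/ is a voiceless stop between vowels /a/ and /a/, so it voices to [g]. /p/ is a voiceless stop between vowels /a/ and /i/, so it voices to [b]. → [jukjuabiagabia].
/lusmizutuatuze/: /t/ is a voiceless stop between vowels /u/ and /u/, so it voices to [d]. /t/ is a voiceless stop between vowels /a/ and /u/, so it voices to [d]. → [lusmizuduaduze].

abjudivzugiezibo, eabeubusaigi, jukjuabiagabia, lusmizuduaduze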